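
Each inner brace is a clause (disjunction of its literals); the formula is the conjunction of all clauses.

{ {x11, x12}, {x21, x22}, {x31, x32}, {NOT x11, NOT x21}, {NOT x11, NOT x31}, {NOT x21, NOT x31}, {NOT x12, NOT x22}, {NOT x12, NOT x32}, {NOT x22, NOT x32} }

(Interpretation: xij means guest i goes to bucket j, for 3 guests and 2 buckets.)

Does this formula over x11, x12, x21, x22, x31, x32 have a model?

No

Suppose x11 = true.
(NOT x21) alone gives x21 = false.
(x22) alone gives x22 = true.
(NOT x31) alone gives x31 = false.
(x32) alone gives x32 = true.
Now (NOT x32) is unsatisfied and unit — conflict.
Backtrack on x11: now try x11 = false.
(x12) alone gives x12 = true.
(NOT x22) alone gives x22 = false.
(x21) alone gives x21 = true.
(NOT x31) alone gives x31 = false.
(x32) alone gives x32 = true.
Now (NOT x32) is unsatisfied and unit — conflict.
Both values of x11 lead to a conflict.
No assignment satisfies every clause.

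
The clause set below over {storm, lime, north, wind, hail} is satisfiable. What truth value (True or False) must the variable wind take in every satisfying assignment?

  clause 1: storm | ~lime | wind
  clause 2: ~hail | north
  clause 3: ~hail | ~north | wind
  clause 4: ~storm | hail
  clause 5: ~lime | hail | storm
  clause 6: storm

True

Suppose wind = 0.
Unit clause (storm) forces storm = 1.
Unit clause (hail) forces hail = 1.
Unit clause (north) forces north = 1.
But (~north) is also a unit clause — contradiction.
So every satisfying assignment has wind = True.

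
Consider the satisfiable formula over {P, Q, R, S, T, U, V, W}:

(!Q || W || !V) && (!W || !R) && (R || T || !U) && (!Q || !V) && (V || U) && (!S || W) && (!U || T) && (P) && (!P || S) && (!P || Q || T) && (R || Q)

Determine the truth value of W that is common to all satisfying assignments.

Suppose W = false.
(!S) alone gives S = false.
(P) alone gives P = true.
Now (!P) is unsatisfied and unit — conflict.
So every satisfying assignment has W = True.

True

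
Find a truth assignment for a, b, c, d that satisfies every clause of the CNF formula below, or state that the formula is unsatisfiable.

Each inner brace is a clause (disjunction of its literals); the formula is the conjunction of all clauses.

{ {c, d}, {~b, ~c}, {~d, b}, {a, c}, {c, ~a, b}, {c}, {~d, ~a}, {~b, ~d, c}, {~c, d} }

UNSATISFIABLE

From the singleton clause (c), c = 1.
From the singleton clause (~b), b = 0.
From the singleton clause (~d), d = 0.
But (d) is also a unit clause — contradiction.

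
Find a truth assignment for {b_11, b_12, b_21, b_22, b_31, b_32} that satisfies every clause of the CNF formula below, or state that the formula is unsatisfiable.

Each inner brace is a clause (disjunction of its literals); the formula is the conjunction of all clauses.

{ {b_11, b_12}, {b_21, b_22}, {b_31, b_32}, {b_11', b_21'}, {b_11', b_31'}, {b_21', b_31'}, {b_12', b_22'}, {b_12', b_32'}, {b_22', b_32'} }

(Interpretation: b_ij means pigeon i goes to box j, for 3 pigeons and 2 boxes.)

Case b_11 = 1:
Unit clause (b_21') forces b_21 = 0.
Unit clause (b_22) forces b_22 = 1.
Unit clause (b_31') forces b_31 = 0.
Unit clause (b_32) forces b_32 = 1.
Now (b_32') is unsatisfied and unit — conflict.
That branch fails; take b_11 = 0 instead.
Unit clause (b_12) forces b_12 = 1.
Unit clause (b_22') forces b_22 = 0.
Unit clause (b_21) forces b_21 = 1.
Unit clause (b_31') forces b_31 = 0.
Unit clause (b_32) forces b_32 = 1.
Now (b_32') is unsatisfied and unit — conflict.
Both values of b_11 lead to a conflict.

UNSATISFIABLE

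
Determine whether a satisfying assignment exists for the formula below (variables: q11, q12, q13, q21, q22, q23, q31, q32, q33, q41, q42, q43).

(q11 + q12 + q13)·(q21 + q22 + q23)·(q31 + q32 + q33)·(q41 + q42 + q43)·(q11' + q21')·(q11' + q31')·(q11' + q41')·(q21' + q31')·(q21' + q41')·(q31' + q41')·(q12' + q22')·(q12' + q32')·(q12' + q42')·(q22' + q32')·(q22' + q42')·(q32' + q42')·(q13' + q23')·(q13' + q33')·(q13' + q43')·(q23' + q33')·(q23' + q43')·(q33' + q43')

Suppose q11 = 0.
Suppose q12 = 1.
(q22') alone gives q22 = 0.
(q32') alone gives q32 = 0.
(q42') alone gives q42 = 0.
Suppose q21 = 1.
(q31') alone gives q31 = 0.
(q33) alone gives q33 = 1.
(q41') alone gives q41 = 0.
(q43) alone gives q43 = 1.
But (q43') is also a unit clause — contradiction.
Undo q21 and try q21 = 0.
(q23) alone gives q23 = 1.
(q13') alone gives q13 = 0.
(q33') alone gives q33 = 0.
(q31) alone gives q31 = 1.
(q41') alone gives q41 = 0.
(q43) alone gives q43 = 1.
But (q43') is also a unit clause — contradiction.
Either choice for q21 ends in contradiction.
Undo q12 and try q12 = 0.
(q13) alone gives q13 = 1.
(q23') alone gives q23 = 0.
(q33') alone gives q33 = 0.
(q43') alone gives q43 = 0.
Suppose q21 = 1.
(q31') alone gives q31 = 0.
(q32) alone gives q32 = 1.
(q41') alone gives q41 = 0.
(q42) alone gives q42 = 1.
But (q42') is also a unit clause — contradiction.
Undo q21 and try q21 = 0.
(q22) alone gives q22 = 1.
(q32') alone gives q32 = 0.
(q31) alone gives q31 = 1.
(q41') alone gives q41 = 0.
(q42) alone gives q42 = 1.
But (q42') is also a unit clause — contradiction.
Either choice for q21 ends in contradiction.
Either choice for q12 ends in contradiction.
Undo q11 and try q11 = 1.
(q21') alone gives q21 = 0.
(q31') alone gives q31 = 0.
(q41') alone gives q41 = 0.
Suppose q22 = 1.
(q12') alone gives q12 = 0.
(q32') alone gives q32 = 0.
(q33) alone gives q33 = 1.
(q42') alone gives q42 = 0.
(q43) alone gives q43 = 1.
But (q43') is also a unit clause — contradiction.
Undo q22 and try q22 = 0.
(q23) alone gives q23 = 1.
(q13') alone gives q13 = 0.
(q33') alone gives q33 = 0.
(q32) alone gives q32 = 1.
(q12') alone gives q12 = 0.
(q42') alone gives q42 = 0.
(q43) alone gives q43 = 1.
But (q43') is also a unit clause — contradiction.
Either choice for q22 ends in contradiction.
Either choice for q11 ends in contradiction.
No assignment satisfies every clause.

Unsatisfiable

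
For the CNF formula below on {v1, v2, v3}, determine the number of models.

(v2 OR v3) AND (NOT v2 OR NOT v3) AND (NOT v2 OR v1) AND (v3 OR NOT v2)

2

There are 2^3 = 8 truth assignments over (v1, v2, v3).
Check each against the 4 clauses (columns in the order v1, v2, v3):
  F F F  ✗ fails (v2 OR v3)
  F F T  ✓ satisfies all
  F T F  ✗ fails (NOT v2 OR v1)
  F T T  ✗ fails (NOT v2 OR NOT v3)
  T F F  ✗ fails (v2 OR v3)
  T F T  ✓ satisfies all
  T T F  ✗ fails (v3 OR NOT v2)
  T T T  ✗ fails (NOT v2 OR NOT v3)
2 of the 8 rows are models.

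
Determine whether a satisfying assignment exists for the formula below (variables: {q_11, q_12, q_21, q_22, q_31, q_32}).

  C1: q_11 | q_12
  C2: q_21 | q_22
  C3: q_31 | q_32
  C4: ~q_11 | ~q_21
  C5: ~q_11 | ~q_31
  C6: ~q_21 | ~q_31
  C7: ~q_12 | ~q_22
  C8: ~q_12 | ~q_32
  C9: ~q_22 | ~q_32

No

Try q_11 = 1.
Unit clause (~q_21) forces q_21 = 0.
Unit clause (q_22) forces q_22 = 1.
Unit clause (~q_31) forces q_31 = 0.
Unit clause (q_32) forces q_32 = 1.
Now (~q_32) is unsatisfied and unit — conflict.
So q_11 must be the other value — set q_11 = 0.
Unit clause (q_12) forces q_12 = 1.
Unit clause (~q_22) forces q_22 = 0.
Unit clause (q_21) forces q_21 = 1.
Unit clause (~q_31) forces q_31 = 0.
Unit clause (q_32) forces q_32 = 1.
Now (~q_32) is unsatisfied and unit — conflict.
Either choice for q_11 ends in contradiction.
No assignment satisfies every clause.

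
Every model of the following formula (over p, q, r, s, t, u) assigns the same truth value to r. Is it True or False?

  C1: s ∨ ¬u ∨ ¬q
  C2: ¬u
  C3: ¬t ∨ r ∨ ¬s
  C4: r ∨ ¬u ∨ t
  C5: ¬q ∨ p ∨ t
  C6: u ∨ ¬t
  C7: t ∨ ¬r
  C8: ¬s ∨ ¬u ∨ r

Suppose r = True.
Unit clause (¬u) forces u = False.
Unit clause (¬t) forces t = False.
That conflicts with the unit clause (t).
So every satisfying assignment has r = False.

False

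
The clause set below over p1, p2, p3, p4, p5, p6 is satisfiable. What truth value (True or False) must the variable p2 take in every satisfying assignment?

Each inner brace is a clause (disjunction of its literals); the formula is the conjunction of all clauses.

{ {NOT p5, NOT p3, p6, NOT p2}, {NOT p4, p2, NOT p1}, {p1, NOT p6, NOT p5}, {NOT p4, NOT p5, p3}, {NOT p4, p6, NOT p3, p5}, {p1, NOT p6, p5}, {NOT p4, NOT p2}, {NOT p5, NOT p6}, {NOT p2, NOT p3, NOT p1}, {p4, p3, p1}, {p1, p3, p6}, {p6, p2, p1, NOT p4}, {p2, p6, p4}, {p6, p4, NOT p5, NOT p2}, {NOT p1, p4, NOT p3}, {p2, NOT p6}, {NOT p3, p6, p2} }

Suppose p2 = false.
(NOT p6) alone gives p6 = false.
(p4) alone gives p4 = true.
(NOT p1) alone gives p1 = false.
That conflicts with the unit clause (p1).
So every satisfying assignment has p2 = True.

True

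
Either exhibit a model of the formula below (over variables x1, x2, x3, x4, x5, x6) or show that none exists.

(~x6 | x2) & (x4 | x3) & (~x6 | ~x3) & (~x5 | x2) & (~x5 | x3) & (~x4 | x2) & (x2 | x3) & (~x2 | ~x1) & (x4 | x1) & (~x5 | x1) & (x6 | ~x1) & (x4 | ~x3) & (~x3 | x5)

x1=0,  x2=1,  x3=0,  x4=1,  x5=0,  x6=1

Branch on x6: set x6 = 1.
Unit clause (x2) forces x2 = 1.
Unit clause (~x3) forces x3 = 0.
Unit clause (x4) forces x4 = 1.
Unit clause (~x5) forces x5 = 0.
Unit clause (~x1) forces x1 = 0.
All clauses are satisfied.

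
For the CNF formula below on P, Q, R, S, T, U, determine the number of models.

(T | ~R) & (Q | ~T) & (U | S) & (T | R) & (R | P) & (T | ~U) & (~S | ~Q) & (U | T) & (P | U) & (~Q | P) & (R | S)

1

There are 2^6 = 64 truth assignments over (P, Q, R, S, T, U).
Split on Q. With Q = 1, the clauses containing Q are satisfied and ~Q drops from the rest; 1 of the 2^5 = 32 assignments to the other variables satisfy what remains.
With Q = 0, by the same count on the reduced clause set, 0 assignments work.
(One model: P=T, Q=T, R=T, S=F, T=T, U=T.)
Total: 1 + 0 = 1.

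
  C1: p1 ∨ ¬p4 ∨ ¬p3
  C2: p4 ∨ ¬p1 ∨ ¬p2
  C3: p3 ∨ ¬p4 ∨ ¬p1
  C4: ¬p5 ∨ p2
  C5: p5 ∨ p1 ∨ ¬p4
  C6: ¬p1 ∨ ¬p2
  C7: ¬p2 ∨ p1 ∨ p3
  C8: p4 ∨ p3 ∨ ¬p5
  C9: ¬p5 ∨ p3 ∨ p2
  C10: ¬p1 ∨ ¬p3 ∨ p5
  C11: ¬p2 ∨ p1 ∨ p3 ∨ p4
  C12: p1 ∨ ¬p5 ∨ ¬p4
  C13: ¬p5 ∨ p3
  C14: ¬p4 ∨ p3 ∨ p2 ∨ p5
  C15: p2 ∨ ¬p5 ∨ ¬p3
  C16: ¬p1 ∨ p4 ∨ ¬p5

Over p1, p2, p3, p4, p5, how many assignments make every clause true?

5

There are 2^5 = 32 truth assignments over (p1, p2, p3, p4, p5).
Split on p2. With p2 = True, the clauses containing p2 are satisfied and ¬p2 drops from the rest; 2 of the 2^4 = 16 assignments to the other variables satisfy what remains.
With p2 = False, by the same count on the reduced clause set, 3 assignments work.
(One model: p1=F, p2=F, p3=F, p4=F, p5=F.)
Total: 2 + 3 = 5.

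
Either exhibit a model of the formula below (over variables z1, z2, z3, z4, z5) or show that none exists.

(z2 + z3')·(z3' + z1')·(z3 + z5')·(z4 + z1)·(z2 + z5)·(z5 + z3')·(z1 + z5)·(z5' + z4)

z1=0, z2=1, z3=1, z4=1, z5=1

Case z2 = 1:
Case z3 = 1:
From the singleton clause (z1'), z1 = 0.
From the singleton clause (z4), z4 = 1.
From the singleton clause (z5), z5 = 1.
This assignment satisfies each clause.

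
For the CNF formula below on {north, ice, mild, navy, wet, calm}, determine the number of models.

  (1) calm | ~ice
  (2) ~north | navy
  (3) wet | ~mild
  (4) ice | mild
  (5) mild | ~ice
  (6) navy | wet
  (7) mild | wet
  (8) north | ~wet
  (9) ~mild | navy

There are 2^6 = 64 truth assignments over (north, ice, mild, navy, wet, calm).
Split on north. With north = 1, the clauses containing north are satisfied and ~north drops from the rest; 3 of the 2^5 = 32 assignments to the other variables satisfy what remains.
With north = 0, by the same count on the reduced clause set, 0 assignments work.
(One model: north=T, ice=F, mild=T, navy=T, wet=T, calm=F.)
Total: 3 + 0 = 3.

3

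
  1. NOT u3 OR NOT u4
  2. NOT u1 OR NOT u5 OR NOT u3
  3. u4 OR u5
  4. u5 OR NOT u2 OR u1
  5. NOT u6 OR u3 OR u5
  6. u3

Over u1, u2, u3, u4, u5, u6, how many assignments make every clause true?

There are 2^6 = 64 truth assignments over (u1, u2, u3, u4, u5, u6).
Split on u3. With u3 = true, the clauses containing u3 are satisfied and NOT u3 drops from the rest; 4 of the 2^5 = 32 assignments to the other variables satisfy what remains.
With u3 = false, by the same count on the reduced clause set, 0 assignments work.
(One model: u1=F, u2=F, u3=T, u4=F, u5=T, u6=F.)
Total: 4 + 0 = 4.

4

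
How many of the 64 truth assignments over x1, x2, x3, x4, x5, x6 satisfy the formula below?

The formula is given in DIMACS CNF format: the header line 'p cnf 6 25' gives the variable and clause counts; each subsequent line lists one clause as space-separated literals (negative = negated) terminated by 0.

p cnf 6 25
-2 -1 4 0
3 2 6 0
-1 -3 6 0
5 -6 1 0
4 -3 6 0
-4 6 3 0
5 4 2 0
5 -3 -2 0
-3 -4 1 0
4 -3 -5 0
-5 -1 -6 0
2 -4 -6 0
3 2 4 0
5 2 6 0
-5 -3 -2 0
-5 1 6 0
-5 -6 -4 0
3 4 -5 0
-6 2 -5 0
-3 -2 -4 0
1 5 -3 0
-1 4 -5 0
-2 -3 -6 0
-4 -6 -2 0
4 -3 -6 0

There are 2^6 = 64 truth assignments over (x1, x2, x3, x4, x5, x6).
Split on x6. With x6 = True, the clauses containing x6 are satisfied and ¬x6 drops from the rest; 0 of the 2^5 = 32 assignments to the other variables satisfy what remains.
With x6 = False, by the same count on the reduced clause set, 1 assignment works.
(One model: x1=F, x2=T, x3=F, x4=F, x5=F, x6=F.)
Total: 0 + 1 = 1.

1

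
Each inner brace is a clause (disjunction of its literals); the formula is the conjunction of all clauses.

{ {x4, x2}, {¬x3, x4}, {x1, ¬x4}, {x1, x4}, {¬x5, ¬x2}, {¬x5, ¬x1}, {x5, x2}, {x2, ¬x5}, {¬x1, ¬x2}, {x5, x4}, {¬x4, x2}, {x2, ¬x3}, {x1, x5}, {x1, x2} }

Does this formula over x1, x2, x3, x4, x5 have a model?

No

Suppose x4 = True.
Unit clause (x1) forces x1 = True.
Unit clause (¬x5) forces x5 = False.
Unit clause (x2) forces x2 = True.
That conflicts with the unit clause (¬x2).
Backtrack on x4: now try x4 = False.
Unit clause (x2) forces x2 = True.
Unit clause (¬x3) forces x3 = False.
Unit clause (x1) forces x1 = True.
That conflicts with the unit clause (¬x1).
Both values of x4 lead to a conflict.
No assignment satisfies every clause.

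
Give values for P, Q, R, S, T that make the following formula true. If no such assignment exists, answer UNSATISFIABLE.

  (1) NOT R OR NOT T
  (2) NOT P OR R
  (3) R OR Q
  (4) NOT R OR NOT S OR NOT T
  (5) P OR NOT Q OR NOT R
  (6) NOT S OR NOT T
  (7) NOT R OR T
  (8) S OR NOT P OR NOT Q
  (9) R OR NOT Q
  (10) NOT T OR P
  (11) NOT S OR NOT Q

UNSATISFIABLE

Case R = false:
Unit clause (NOT P) forces P = false.
Unit clause (Q) forces Q = true.
That conflicts with the unit clause (NOT Q).
That branch fails; take R = true instead.
Unit clause (NOT T) forces T = false.
That conflicts with the unit clause (T).
Neither R = true nor R = false works.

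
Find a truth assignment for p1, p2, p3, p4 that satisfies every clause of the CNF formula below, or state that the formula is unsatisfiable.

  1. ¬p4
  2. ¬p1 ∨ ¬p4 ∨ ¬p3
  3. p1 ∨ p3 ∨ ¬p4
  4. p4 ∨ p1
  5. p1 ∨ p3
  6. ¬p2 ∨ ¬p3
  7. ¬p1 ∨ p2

The clause (¬p4) is unit, so p4 = False.
The clause (p1) is unit, so p1 = True.
The clause (p2) is unit, so p2 = True.
The clause (¬p3) is unit, so p3 = False.
All clauses are satisfied.

p1=True,  p2=True,  p3=False,  p4=False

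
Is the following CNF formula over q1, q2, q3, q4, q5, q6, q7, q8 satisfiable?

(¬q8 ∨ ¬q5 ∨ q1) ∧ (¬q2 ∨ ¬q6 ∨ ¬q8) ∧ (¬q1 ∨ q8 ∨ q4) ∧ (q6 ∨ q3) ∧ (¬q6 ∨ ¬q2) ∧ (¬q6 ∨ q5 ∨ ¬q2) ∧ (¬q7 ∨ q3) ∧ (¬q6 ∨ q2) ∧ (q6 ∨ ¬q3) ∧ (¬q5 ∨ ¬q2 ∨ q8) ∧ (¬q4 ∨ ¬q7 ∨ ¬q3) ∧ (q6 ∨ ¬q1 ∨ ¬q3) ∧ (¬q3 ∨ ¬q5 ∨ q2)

Try q6 = True.
The clause (¬q2) is unit, so q2 = False.
That conflicts with the unit clause (q2).
That branch fails; take q6 = False instead.
The clause (q3) is unit, so q3 = True.
That conflicts with the unit clause (¬q3).
Neither q6 = True nor q6 = False works.
No assignment satisfies every clause.

No, unsatisfiable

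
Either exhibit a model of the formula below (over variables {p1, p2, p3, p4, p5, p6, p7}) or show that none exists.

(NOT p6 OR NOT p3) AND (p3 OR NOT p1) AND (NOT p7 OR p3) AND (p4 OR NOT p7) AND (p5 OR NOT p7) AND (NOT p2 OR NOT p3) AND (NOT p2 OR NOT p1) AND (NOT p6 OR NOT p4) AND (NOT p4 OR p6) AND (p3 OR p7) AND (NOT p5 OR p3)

Case p6 = false:
From the singleton clause (NOT p4), p4 = false.
From the singleton clause (NOT p7), p7 = false.
From the singleton clause (p3), p3 = true.
From the singleton clause (NOT p2), p2 = false.
Every clause is now satisfied; p1, p5 are unconstrained.

p1: true,  p2: false,  p3: true,  p4: false,  p5: true,  p6: false,  p7: false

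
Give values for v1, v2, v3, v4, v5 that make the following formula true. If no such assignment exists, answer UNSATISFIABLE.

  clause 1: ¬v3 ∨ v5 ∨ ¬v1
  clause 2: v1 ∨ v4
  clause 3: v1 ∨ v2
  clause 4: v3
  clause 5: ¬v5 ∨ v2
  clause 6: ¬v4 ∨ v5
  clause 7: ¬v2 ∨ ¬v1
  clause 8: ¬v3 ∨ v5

From the singleton clause (v3), v3 = True.
From the singleton clause (v5), v5 = True.
From the singleton clause (v2), v2 = True.
From the singleton clause (¬v1), v1 = False.
From the singleton clause (v4), v4 = True.
This assignment satisfies each clause.

v1 ↦ False; v2 ↦ True; v3 ↦ True; v4 ↦ True; v5 ↦ True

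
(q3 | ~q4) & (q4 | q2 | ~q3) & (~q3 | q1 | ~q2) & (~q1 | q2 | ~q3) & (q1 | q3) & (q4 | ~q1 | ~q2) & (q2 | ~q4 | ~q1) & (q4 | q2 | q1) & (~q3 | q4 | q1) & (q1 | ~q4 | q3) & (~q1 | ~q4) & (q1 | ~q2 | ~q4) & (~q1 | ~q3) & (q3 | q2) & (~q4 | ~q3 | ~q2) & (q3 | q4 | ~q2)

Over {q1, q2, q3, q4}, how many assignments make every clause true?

1

There are 2^4 = 16 truth assignments over (q1, q2, q3, q4).
Check each against the 16 clauses (columns in the order q1, q2, q3, q4):
  F F F F  ✗ fails (q1 | q3)
  F F F T  ✗ fails (q3 | ~q4)
  F F T F  ✗ fails (q4 | q2 | ~q3)
  F F T T  ✓ satisfies all
  F T F F  ✗ fails (q1 | q3)
  F T F T  ✗ fails (q3 | ~q4)
  F T T F  ✗ fails (~q3 | q1 | ~q2)
  F T T T  ✗ fails (~q3 | q1 | ~q2)
  T F F F  ✗ fails (q3 | q2)
  T F F T  ✗ fails (q3 | ~q4)
  T F T F  ✗ fails (q4 | q2 | ~q3)
  T F T T  ✗ fails (~q1 | q2 | ~q3)
  T T F F  ✗ fails (q4 | ~q1 | ~q2)
  T T F T  ✗ fails (q3 | ~q4)
  T T T F  ✗ fails (q4 | ~q1 | ~q2)
  T T T T  ✗ fails (~q1 | ~q4)
1 of the 16 rows is a model.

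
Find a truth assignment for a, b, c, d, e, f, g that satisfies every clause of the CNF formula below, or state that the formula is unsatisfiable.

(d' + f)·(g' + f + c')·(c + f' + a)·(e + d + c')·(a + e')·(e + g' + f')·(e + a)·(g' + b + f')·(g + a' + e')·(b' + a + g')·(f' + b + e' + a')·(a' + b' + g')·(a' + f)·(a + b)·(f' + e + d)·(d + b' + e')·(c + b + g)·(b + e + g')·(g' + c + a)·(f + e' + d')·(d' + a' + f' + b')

Case d = 1:
The clause (f) is unit, so f = 1.
Case c = 1:
Case a = 1:
The clause (b') is unit, so b = 0.
The clause (g') is unit, so g = 0.
The clause (e') is unit, so e = 0.
This assignment satisfies each clause.

a=1, b=0, c=1, d=1, e=0, f=1, g=0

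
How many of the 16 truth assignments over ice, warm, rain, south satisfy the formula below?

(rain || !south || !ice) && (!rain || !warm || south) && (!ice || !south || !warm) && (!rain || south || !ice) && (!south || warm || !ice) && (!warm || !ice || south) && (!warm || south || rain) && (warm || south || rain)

5

There are 2^4 = 16 truth assignments over (ice, warm, rain, south).
Check each against the 8 clauses (columns in the order ice, warm, rain, south):
  F F F F  ✗ fails (warm || south || rain)
  F F F T  ✓ satisfies all
  F F T F  ✓ satisfies all
  F F T T  ✓ satisfies all
  F T F F  ✗ fails (!warm || south || rain)
  F T F T  ✓ satisfies all
  F T T F  ✗ fails (!rain || !warm || south)
  F T T T  ✓ satisfies all
  T F F F  ✗ fails (warm || south || rain)
  T F F T  ✗ fails (rain || !south || !ice)
  T F T F  ✗ fails (!rain || south || !ice)
  T F T T  ✗ fails (!south || warm || !ice)
  T T F F  ✗ fails (!warm || !ice || south)
  T T F T  ✗ fails (rain || !south || !ice)
  T T T F  ✗ fails (!rain || !warm || south)
  T T T T  ✗ fails (!ice || !south || !warm)
5 of the 16 rows are models.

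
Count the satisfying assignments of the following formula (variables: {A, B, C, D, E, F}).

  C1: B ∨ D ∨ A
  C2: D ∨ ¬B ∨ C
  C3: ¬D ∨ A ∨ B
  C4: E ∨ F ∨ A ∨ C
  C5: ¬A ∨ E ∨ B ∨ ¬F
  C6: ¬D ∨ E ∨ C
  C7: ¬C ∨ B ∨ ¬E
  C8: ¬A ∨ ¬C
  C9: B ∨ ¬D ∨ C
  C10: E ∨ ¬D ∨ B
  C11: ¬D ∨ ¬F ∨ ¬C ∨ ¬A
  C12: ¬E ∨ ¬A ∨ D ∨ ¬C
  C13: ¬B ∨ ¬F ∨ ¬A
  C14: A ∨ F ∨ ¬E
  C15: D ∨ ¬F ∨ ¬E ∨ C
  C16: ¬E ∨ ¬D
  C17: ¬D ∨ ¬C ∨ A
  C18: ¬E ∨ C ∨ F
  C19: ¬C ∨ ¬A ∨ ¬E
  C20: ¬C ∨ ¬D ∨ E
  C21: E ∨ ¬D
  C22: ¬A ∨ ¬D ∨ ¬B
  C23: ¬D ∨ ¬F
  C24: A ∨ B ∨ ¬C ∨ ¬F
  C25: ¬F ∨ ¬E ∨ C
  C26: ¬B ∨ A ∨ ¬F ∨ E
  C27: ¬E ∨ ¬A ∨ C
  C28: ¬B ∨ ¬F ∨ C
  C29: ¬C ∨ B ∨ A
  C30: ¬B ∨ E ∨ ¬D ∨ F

3

There are 2^6 = 64 truth assignments over (A, B, C, D, E, F).
Split on C. With C = True, the clauses containing C are satisfied and ¬C drops from the rest; 2 of the 2^5 = 32 assignments to the other variables satisfy what remains.
With C = False, by the same count on the reduced clause set, 1 assignment works.
(One model: A=F, B=T, C=T, D=F, E=F, F=F.)
Total: 2 + 1 = 3.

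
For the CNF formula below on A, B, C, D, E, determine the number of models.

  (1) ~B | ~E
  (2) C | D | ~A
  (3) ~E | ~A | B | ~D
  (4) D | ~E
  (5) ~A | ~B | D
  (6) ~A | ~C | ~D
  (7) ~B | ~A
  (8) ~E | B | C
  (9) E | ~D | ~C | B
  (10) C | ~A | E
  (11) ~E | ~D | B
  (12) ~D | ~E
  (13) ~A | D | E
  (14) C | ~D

There are 2^5 = 32 truth assignments over (A, B, C, D, E).
Split on A. With A = 1, the clauses containing A are satisfied and ~A drops from the rest; 0 of the 2^4 = 16 assignments to the other variables satisfy what remains.
With A = 0, by the same count on the reduced clause set, 5 assignments work.
(One model: A=F, B=F, C=F, D=F, E=F.)
Total: 0 + 5 = 5.

5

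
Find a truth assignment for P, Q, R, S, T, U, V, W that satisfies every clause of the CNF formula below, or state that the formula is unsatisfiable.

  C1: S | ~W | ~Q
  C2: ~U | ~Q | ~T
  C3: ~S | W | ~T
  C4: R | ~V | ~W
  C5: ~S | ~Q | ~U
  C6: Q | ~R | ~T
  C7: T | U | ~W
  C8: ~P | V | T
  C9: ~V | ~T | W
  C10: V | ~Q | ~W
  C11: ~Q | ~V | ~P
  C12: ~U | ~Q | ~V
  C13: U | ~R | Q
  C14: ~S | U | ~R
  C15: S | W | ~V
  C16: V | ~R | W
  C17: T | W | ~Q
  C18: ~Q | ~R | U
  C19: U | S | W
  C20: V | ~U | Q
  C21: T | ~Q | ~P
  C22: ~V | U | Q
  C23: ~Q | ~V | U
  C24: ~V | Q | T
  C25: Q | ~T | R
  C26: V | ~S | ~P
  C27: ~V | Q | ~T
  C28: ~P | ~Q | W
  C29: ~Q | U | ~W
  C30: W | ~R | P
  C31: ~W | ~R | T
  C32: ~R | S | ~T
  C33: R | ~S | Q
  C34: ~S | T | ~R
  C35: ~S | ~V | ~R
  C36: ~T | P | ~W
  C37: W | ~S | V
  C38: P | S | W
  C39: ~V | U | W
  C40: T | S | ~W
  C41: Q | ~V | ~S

UNSATISFIABLE

Suppose S = 1.
Suppose W = 1.
Suppose R = 1.
(U) alone gives U = 1.
(~Q) alone gives Q = 0.
(~T) alone gives T = 0.
But (T) is also a unit clause — contradiction.
Backtrack on R: now try R = 0.
(~V) alone gives V = 0.
(~Q) alone gives Q = 0.
But (Q) is also a unit clause — contradiction.
Both values of R lead to a conflict.
Backtrack on W: now try W = 0.
(~T) alone gives T = 0.
(~Q) alone gives Q = 0.
(~V) alone gives V = 0.
But (V) is also a unit clause — contradiction.
Both values of W lead to a conflict.
Backtrack on S: now try S = 0.
Suppose W = 0.
(~V) alone gives V = 0.
(~R) alone gives R = 0.
(U) alone gives U = 1.
(Q) alone gives Q = 1.
(~T) alone gives T = 0.
But (T) is also a unit clause — contradiction.
Backtrack on W: now try W = 1.
(~Q) alone gives Q = 0.
(T) alone gives T = 1.
(~R) alone gives R = 0.
But (R) is also a unit clause — contradiction.
Both values of W lead to a conflict.
Both values of S lead to a conflict.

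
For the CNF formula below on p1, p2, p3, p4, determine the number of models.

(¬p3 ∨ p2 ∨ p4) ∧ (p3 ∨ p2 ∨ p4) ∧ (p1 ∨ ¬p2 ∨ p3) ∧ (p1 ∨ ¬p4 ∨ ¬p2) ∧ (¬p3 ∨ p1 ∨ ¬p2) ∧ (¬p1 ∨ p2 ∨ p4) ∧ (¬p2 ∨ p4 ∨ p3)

7

There are 2^4 = 16 truth assignments over (p1, p2, p3, p4).
Check each against the 7 clauses (columns in the order p1, p2, p3, p4):
  F F F F  ✗ fails (p3 ∨ p2 ∨ p4)
  F F F T  ✓ satisfies all
  F F T F  ✗ fails (¬p3 ∨ p2 ∨ p4)
  F F T T  ✓ satisfies all
  F T F F  ✗ fails (p1 ∨ ¬p2 ∨ p3)
  F T F T  ✗ fails (p1 ∨ ¬p2 ∨ p3)
  F T T F  ✗ fails (¬p3 ∨ p1 ∨ ¬p2)
  F T T T  ✗ fails (p1 ∨ ¬p4 ∨ ¬p2)
  T F F F  ✗ fails (p3 ∨ p2 ∨ p4)
  T F F T  ✓ satisfies all
  T F T F  ✗ fails (¬p3 ∨ p2 ∨ p4)
  T F T T  ✓ satisfies all
  T T F F  ✗ fails (¬p2 ∨ p4 ∨ p3)
  T T F T  ✓ satisfies all
  T T T F  ✓ satisfies all
  T T T T  ✓ satisfies all
7 of the 16 rows are models.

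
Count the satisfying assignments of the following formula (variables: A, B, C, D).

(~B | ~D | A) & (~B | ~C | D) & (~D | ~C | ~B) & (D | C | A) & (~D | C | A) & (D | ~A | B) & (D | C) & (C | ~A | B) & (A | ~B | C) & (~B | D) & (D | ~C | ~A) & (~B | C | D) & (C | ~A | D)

There are 2^4 = 16 truth assignments over (A, B, C, D).
Split on D. With D = 1, the clauses containing D are satisfied and ~D drops from the rest; 3 of the 2^3 = 8 assignments to the other variables satisfy what remains.
With D = 0, by the same count on the reduced clause set, 1 assignment works.
Total: 3 + 1 = 4.

4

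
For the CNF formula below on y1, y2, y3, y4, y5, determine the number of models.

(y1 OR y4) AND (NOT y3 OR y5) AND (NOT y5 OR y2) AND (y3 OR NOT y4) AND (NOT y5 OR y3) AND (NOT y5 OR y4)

There are 2^5 = 32 truth assignments over (y1, y2, y3, y4, y5).
Split on y5. With y5 = true, the clauses containing y5 are satisfied and NOT y5 drops from the rest; 2 of the 2^4 = 16 assignments to the other variables satisfy what remains.
With y5 = false, by the same count on the reduced clause set, 2 assignments work.
(One model: y1=F, y2=T, y3=T, y4=T, y5=T.)
Total: 2 + 2 = 4.

4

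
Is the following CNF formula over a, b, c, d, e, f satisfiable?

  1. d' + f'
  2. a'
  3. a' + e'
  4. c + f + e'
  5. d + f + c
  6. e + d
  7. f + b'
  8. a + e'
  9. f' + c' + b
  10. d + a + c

Yes

From the singleton clause (a'), a = 0.
From the singleton clause (e'), e = 0.
From the singleton clause (d), d = 1.
From the singleton clause (f'), f = 0.
From the singleton clause (b'), b = 0.
Every clause is now satisfied; c is unconstrained.
A satisfying assignment: a=0, b=0, c=1, d=1, e=0, f=0.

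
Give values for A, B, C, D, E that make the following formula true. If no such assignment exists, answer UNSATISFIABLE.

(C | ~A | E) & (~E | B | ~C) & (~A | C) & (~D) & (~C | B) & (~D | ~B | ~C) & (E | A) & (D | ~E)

A=1, B=1, C=1, D=0, E=0

The clause (~D) is unit, so D = 0.
The clause (~E) is unit, so E = 0.
The clause (A) is unit, so A = 1.
The clause (C) is unit, so C = 1.
The clause (B) is unit, so B = 1.
All clauses are satisfied.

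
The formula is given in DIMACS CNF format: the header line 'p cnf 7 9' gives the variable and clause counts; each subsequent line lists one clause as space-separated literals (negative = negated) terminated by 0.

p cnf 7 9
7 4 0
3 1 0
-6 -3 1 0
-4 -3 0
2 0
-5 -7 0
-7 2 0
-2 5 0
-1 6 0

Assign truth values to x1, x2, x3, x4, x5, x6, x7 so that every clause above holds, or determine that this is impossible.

x1 ↦ True, x2 ↦ True, x3 ↦ False, x4 ↦ True, x5 ↦ True, x6 ↦ True, x7 ↦ False

Unit clause (x2) forces x2 = True.
Unit clause (x5) forces x5 = True.
Unit clause (¬x7) forces x7 = False.
Unit clause (x4) forces x4 = True.
Unit clause (¬x3) forces x3 = False.
Unit clause (x1) forces x1 = True.
Unit clause (x6) forces x6 = True.
This assignment satisfies each clause.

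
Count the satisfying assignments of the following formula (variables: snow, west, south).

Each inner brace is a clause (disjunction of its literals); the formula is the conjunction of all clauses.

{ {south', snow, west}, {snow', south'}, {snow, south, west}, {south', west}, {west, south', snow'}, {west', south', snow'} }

4

There are 2^3 = 8 truth assignments over (snow, west, south).
Check each against the 6 clauses (columns in the order snow, west, south):
  F F F  ✗ fails (snow + south + west)
  F F T  ✗ fails (south' + snow + west)
  F T F  ✓ satisfies all
  F T T  ✓ satisfies all
  T F F  ✓ satisfies all
  T F T  ✗ fails (snow' + south')
  T T F  ✓ satisfies all
  T T T  ✗ fails (snow' + south')
4 of the 8 rows are models.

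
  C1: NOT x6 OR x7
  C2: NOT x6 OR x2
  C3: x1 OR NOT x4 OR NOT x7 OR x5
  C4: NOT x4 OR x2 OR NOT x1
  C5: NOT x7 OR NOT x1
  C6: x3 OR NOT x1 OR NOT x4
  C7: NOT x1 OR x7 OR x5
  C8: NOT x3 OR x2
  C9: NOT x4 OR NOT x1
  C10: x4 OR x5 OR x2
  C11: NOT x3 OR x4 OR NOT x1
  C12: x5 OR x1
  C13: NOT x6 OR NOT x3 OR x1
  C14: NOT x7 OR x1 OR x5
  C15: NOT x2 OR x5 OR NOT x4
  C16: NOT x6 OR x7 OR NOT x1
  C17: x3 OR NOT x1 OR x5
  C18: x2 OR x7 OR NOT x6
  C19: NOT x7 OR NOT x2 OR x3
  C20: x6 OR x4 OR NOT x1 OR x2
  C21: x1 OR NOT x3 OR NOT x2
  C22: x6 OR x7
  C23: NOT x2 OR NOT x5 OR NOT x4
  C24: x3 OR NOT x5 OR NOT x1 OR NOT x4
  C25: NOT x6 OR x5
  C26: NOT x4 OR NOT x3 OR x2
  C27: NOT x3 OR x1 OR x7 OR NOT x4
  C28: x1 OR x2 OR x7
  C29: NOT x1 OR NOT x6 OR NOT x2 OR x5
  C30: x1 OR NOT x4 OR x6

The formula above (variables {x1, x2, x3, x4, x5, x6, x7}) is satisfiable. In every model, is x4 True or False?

False

Suppose x4 = true.
(NOT x1) alone gives x1 = false.
(x5) alone gives x5 = true.
(NOT x2) alone gives x2 = false.
(NOT x6) alone gives x6 = false.
That conflicts with the unit clause (x6).
So every satisfying assignment has x4 = False.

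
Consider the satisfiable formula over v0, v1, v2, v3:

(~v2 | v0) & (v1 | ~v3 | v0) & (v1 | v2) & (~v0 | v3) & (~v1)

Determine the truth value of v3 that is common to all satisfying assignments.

True

Suppose v3 = 0.
Unit clause (~v0) forces v0 = 0.
Unit clause (~v2) forces v2 = 0.
Unit clause (v1) forces v1 = 1.
Now (~v1) is unsatisfied and unit — conflict.
So every satisfying assignment has v3 = True.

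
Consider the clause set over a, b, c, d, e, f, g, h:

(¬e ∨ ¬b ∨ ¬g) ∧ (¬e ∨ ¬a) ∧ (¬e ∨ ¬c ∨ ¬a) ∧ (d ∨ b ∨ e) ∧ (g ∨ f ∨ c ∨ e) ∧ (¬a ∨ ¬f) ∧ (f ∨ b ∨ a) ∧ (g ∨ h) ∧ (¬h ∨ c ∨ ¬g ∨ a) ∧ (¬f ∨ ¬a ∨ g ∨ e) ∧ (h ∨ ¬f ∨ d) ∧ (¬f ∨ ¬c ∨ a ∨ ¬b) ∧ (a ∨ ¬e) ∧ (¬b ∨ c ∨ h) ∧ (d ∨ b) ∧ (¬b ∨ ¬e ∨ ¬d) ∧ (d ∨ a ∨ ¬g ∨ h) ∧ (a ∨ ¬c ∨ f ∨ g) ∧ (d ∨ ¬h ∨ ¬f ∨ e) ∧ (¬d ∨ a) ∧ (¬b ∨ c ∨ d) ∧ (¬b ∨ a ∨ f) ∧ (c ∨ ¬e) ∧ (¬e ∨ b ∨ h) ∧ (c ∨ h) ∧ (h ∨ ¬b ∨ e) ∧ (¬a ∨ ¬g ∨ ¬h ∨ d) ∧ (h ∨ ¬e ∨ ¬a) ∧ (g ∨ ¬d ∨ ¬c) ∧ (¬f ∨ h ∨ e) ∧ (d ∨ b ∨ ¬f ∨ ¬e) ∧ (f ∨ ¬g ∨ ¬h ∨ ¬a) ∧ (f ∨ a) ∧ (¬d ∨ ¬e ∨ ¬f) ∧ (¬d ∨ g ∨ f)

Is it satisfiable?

Satisfiable

Case e = False:
Case d = True:
(a) alone gives a = True.
(¬f) alone gives f = False.
(g) alone gives g = True.
(¬h) alone gives h = False.
(c) alone gives c = True.
(¬b) alone gives b = False.
All clauses are satisfied.
A satisfying assignment: a: True, b: False, c: True, d: True, e: False, f: False, g: True, h: False.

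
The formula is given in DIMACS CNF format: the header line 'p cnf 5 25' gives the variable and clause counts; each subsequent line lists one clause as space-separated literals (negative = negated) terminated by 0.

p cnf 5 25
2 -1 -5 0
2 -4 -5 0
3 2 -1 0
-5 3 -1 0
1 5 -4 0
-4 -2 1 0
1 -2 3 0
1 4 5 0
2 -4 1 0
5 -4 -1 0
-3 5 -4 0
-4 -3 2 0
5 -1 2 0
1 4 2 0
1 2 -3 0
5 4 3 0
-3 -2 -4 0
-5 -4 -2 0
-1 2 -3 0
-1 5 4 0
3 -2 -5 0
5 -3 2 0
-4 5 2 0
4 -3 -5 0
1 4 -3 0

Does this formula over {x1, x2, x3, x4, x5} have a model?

Case x2 = True:
Case x4 = False:
Case x1 = True:
The clause (x5) is unit, so x5 = True.
The clause (x3) is unit, so x3 = True.
That conflicts with the unit clause (¬x3).
That branch fails; take x1 = False instead.
The clause (x3) is unit, so x3 = True.
That conflicts with the unit clause (¬x3).
Either choice for x1 ends in contradiction.
That branch fails; take x4 = True instead.
The clause (x1) is unit, so x1 = True.
The clause (x5) is unit, so x5 = True.
That conflicts with the unit clause (¬x5).
Either choice for x4 ends in contradiction.
That branch fails; take x2 = False instead.
Case x1 = False:
The clause (¬x4) is unit, so x4 = False.
That conflicts with the unit clause (x4).
That branch fails; take x1 = True instead.
The clause (¬x5) is unit, so x5 = False.
That conflicts with the unit clause (x5).
Either choice for x1 ends in contradiction.
Either choice for x2 ends in contradiction.
No assignment satisfies every clause.

Unsatisfiable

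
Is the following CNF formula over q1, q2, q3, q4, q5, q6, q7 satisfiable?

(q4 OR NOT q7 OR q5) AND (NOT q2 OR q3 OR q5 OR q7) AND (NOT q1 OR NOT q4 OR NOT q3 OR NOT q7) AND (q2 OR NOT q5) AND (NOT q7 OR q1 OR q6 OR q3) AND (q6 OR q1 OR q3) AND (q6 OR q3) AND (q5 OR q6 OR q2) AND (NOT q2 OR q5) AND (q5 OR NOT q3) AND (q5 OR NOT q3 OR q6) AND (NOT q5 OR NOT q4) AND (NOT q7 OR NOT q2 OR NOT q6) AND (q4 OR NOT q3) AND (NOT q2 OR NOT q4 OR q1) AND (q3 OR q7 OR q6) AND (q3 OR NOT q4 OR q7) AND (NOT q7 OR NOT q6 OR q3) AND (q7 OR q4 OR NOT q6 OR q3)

No, unsatisfiable

Case q2 = true:
From the singleton clause (q5), q5 = true.
From the singleton clause (NOT q4), q4 = false.
From the singleton clause (NOT q3), q3 = false.
From the singleton clause (q6), q6 = true.
From the singleton clause (NOT q7), q7 = false.
But (q7) is also a unit clause — contradiction.
Backtrack on q2: now try q2 = false.
From the singleton clause (NOT q5), q5 = false.
From the singleton clause (q6), q6 = true.
From the singleton clause (NOT q3), q3 = false.
From the singleton clause (NOT q7), q7 = false.
From the singleton clause (NOT q4), q4 = false.
But (q4) is also a unit clause — contradiction.
Neither q2 = true nor q2 = false works.
No assignment satisfies every clause.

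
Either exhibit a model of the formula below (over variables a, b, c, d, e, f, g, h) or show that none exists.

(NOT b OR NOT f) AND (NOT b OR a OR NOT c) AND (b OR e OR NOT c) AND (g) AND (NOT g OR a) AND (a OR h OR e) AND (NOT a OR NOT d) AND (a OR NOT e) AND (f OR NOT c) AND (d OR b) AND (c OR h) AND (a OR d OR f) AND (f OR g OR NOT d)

The clause (g) is unit, so g = true.
The clause (a) is unit, so a = true.
The clause (NOT d) is unit, so d = false.
The clause (b) is unit, so b = true.
The clause (NOT f) is unit, so f = false.
The clause (NOT c) is unit, so c = false.
The clause (h) is unit, so h = true.
All clauses hold; e can take either value.

a=true, b=true, c=false, d=false, e=true, f=false, g=true, h=true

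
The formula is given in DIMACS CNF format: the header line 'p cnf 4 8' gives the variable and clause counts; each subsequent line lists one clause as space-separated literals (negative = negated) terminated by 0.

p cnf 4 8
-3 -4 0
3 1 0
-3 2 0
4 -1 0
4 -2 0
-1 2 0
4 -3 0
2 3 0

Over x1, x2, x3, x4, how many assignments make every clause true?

There are 2^4 = 16 truth assignments over (x1, x2, x3, x4).
Split on x4. With x4 = True, the clauses containing x4 are satisfied and ¬x4 drops from the rest; 1 of the 2^3 = 8 assignments to the other variables satisfy what remains.
With x4 = False, by the same count on the reduced clause set, 0 assignments work.
(One model: x1=T, x2=T, x3=F, x4=T.)
Total: 1 + 0 = 1.

1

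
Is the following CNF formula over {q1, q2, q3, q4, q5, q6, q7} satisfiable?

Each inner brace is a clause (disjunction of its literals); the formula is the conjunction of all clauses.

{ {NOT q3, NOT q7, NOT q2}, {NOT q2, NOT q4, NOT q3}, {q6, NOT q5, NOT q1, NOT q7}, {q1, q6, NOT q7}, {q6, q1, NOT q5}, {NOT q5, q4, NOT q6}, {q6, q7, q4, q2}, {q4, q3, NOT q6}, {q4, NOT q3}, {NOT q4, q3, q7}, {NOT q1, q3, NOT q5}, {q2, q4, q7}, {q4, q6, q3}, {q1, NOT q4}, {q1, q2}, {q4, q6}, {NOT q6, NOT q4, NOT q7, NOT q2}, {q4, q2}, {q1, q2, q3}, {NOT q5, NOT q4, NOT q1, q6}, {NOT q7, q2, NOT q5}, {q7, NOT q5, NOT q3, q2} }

Yes, satisfiable

Case q4 = true:
Unit clause (q1) forces q1 = true.
Case q2 = false:
Case q3 = true:
Case q5 = false:
Every clause is now satisfied; q6, q7 are unconstrained.
A satisfying assignment: q1=true; q2=false; q3=true; q4=true; q5=false; q6=true; q7=true.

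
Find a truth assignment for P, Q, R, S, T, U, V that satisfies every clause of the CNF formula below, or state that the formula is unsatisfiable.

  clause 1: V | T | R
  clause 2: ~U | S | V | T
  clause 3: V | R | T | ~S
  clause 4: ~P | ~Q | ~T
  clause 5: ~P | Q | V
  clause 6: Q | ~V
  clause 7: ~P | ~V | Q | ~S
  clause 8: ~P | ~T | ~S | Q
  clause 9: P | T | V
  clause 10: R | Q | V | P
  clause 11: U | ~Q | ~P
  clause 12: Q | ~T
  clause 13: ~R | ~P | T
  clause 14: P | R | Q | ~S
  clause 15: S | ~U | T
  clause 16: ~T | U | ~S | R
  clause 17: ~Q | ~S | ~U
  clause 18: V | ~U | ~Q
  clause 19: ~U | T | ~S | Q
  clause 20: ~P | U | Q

P=0, Q=1, R=1, S=1, T=0, U=0, V=1

Case Q = 1:
Case P = 0:
Case T = 0:
From the singleton clause (V), V = 1.
Case S = 1:
From the singleton clause (~U), U = 0.
All clauses hold; R can take either value.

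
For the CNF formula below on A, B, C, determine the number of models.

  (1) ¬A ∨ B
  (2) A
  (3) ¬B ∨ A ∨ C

2

There are 2^3 = 8 truth assignments over (A, B, C).
Check each against the 3 clauses (columns in the order A, B, C):
  F F F  ✗ fails (A)
  F F T  ✗ fails (A)
  F T F  ✗ fails (A)
  F T T  ✗ fails (A)
  T F F  ✗ fails (¬A ∨ B)
  T F T  ✗ fails (¬A ∨ B)
  T T F  ✓ satisfies all
  T T T  ✓ satisfies all
2 of the 8 rows are models.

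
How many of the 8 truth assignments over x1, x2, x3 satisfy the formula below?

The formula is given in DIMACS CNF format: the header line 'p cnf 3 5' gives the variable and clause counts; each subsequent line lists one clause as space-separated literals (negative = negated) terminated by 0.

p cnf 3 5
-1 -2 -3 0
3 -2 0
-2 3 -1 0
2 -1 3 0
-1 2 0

3

There are 2^3 = 8 truth assignments over (x1, x2, x3).
Check each against the 5 clauses (columns in the order x1, x2, x3):
  F F F  ✓ satisfies all
  F F T  ✓ satisfies all
  F T F  ✗ fails (x3 ∨ ¬x2)
  F T T  ✓ satisfies all
  T F F  ✗ fails (x2 ∨ ¬x1 ∨ x3)
  T F T  ✗ fails (¬x1 ∨ x2)
  T T F  ✗ fails (x3 ∨ ¬x2)
  T T T  ✗ fails (¬x1 ∨ ¬x2 ∨ ¬x3)
3 of the 8 rows are models.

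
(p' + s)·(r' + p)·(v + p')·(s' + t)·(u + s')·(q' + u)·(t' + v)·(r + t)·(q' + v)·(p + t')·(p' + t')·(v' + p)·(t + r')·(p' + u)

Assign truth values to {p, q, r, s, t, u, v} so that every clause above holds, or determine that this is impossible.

Suppose p = 0.
The clause (r') is unit, so r = 0.
The clause (t) is unit, so t = 1.
That conflicts with the unit clause (t').
Undo p and try p = 1.
The clause (s) is unit, so s = 1.
The clause (v) is unit, so v = 1.
The clause (t) is unit, so t = 1.
That conflicts with the unit clause (t').
Either choice for p ends in contradiction.

UNSATISFIABLE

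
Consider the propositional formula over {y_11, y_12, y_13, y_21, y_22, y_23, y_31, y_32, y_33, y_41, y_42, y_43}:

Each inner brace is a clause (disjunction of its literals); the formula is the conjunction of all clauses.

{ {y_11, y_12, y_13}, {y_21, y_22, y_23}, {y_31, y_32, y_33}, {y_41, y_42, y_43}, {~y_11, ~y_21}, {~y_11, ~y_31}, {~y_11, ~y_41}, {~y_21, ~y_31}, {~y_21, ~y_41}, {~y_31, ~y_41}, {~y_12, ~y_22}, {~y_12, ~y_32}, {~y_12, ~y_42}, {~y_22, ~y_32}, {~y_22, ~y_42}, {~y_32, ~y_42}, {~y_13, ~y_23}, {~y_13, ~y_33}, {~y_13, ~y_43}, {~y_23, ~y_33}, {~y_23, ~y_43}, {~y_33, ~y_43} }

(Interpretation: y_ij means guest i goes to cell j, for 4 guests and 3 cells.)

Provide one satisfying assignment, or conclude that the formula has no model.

UNSATISFIABLE

Try y_11 = 0.
Try y_12 = 1.
The clause (~y_22) is unit, so y_22 = 0.
The clause (~y_32) is unit, so y_32 = 0.
The clause (~y_42) is unit, so y_42 = 0.
Try y_21 = 1.
The clause (~y_31) is unit, so y_31 = 0.
The clause (y_33) is unit, so y_33 = 1.
The clause (~y_41) is unit, so y_41 = 0.
The clause (y_43) is unit, so y_43 = 1.
That conflicts with the unit clause (~y_43).
Backtrack on y_21: now try y_21 = 0.
The clause (y_23) is unit, so y_23 = 1.
The clause (~y_13) is unit, so y_13 = 0.
The clause (~y_33) is unit, so y_33 = 0.
The clause (y_31) is unit, so y_31 = 1.
The clause (~y_41) is unit, so y_41 = 0.
The clause (y_43) is unit, so y_43 = 1.
That conflicts with the unit clause (~y_43).
Both values of y_21 lead to a conflict.
Backtrack on y_12: now try y_12 = 0.
The clause (y_13) is unit, so y_13 = 1.
The clause (~y_23) is unit, so y_23 = 0.
The clause (~y_33) is unit, so y_33 = 0.
The clause (~y_43) is unit, so y_43 = 0.
Try y_21 = 1.
The clause (~y_31) is unit, so y_31 = 0.
The clause (y_32) is unit, so y_32 = 1.
The clause (~y_41) is unit, so y_41 = 0.
The clause (y_42) is unit, so y_42 = 1.
That conflicts with the unit clause (~y_42).
Backtrack on y_21: now try y_21 = 0.
The clause (y_22) is unit, so y_22 = 1.
The clause (~y_32) is unit, so y_32 = 0.
The clause (y_31) is unit, so y_31 = 1.
The clause (~y_41) is unit, so y_41 = 0.
The clause (y_42) is unit, so y_42 = 1.
That conflicts with the unit clause (~y_42).
Both values of y_21 lead to a conflict.
Both values of y_12 lead to a conflict.
Backtrack on y_11: now try y_11 = 1.
The clause (~y_21) is unit, so y_21 = 0.
The clause (~y_31) is unit, so y_31 = 0.
The clause (~y_41) is unit, so y_41 = 0.
Try y_22 = 1.
The clause (~y_12) is unit, so y_12 = 0.
The clause (~y_32) is unit, so y_32 = 0.
The clause (y_33) is unit, so y_33 = 1.
The clause (~y_42) is unit, so y_42 = 0.
The clause (y_43) is unit, so y_43 = 1.
That conflicts with the unit clause (~y_43).
Backtrack on y_22: now try y_22 = 0.
The clause (y_23) is unit, so y_23 = 1.
The clause (~y_13) is unit, so y_13 = 0.
The clause (~y_33) is unit, so y_33 = 0.
The clause (y_32) is unit, so y_32 = 1.
The clause (~y_12) is unit, so y_12 = 0.
The clause (~y_42) is unit, so y_42 = 0.
The clause (y_43) is unit, so y_43 = 1.
That conflicts with the unit clause (~y_43).
Both values of y_22 lead to a conflict.
Both values of y_11 lead to a conflict.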